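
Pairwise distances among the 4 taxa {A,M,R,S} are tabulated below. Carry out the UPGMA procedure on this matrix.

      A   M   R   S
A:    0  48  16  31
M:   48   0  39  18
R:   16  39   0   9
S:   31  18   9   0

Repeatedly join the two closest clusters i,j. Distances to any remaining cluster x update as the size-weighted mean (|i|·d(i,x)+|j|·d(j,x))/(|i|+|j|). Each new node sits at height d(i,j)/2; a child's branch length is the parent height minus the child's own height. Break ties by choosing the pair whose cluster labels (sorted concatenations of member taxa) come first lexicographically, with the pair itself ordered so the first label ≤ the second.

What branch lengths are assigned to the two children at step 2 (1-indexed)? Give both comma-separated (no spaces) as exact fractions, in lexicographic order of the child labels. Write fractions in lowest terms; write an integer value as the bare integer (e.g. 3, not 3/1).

47/4,29/4

iteration 1: select R,S (d=9); attach at lengths (9/2, 9/2); label the merged cluster RS
  updated: d(A,RS)=47/2, d(M,RS)=57/2
iteration 2: select A,RS (d=47/2); attach at lengths (47/4, 29/4); label the merged cluster ARS
  updated: d(ARS,M)=35
iteration 3: select ARS,M (d=35); attach at lengths (23/4, 35/2); label the merged cluster AMRS
final tree: ((A:47/4,(R:9/2,S:9/2):29/4):23/4,M:35/2)
total length: 205/4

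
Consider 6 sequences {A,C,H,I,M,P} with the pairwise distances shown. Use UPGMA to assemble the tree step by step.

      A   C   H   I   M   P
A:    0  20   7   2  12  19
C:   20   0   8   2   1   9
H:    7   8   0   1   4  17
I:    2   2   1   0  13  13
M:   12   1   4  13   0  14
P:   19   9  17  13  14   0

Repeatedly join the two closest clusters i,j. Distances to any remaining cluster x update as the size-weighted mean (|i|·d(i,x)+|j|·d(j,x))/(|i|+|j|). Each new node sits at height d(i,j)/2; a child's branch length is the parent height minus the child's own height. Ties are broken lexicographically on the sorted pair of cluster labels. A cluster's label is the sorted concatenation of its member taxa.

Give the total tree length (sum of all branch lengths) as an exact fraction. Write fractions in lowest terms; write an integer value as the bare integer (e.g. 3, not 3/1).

step 1: merge (C,M) at d=1; branch lengths C→1/2, M→1/2; new cluster CM
  updated: d(A,CM)=16, d(CM,H)=6, d(CM,I)=15/2, d(CM,P)=23/2
step 2: merge (H,I) at d=1; branch lengths H→1/2, I→1/2; new cluster HI
  updated: d(A,HI)=9/2, d(CM,HI)=27/4, d(HI,P)=15
step 3: merge (A,HI) at d=9/2; branch lengths A→9/4, HI→7/4; new cluster AHI
  updated: d(AHI,CM)=59/6, d(AHI,P)=49/3
step 4: merge (AHI,CM) at d=59/6; branch lengths AHI→8/3, CM→53/12; new cluster ACHIM
  updated: d(ACHIM,P)=72/5
step 5: merge (ACHIM,P) at d=72/5; branch lengths ACHIM→137/60, P→36/5; new cluster ACHIMP
final tree: (((A:9/4,(H:1/2,I:1/2):7/4):8/3,(C:1/2,M:1/2):53/12):137/60,P:36/5)
total length: 677/30

677/30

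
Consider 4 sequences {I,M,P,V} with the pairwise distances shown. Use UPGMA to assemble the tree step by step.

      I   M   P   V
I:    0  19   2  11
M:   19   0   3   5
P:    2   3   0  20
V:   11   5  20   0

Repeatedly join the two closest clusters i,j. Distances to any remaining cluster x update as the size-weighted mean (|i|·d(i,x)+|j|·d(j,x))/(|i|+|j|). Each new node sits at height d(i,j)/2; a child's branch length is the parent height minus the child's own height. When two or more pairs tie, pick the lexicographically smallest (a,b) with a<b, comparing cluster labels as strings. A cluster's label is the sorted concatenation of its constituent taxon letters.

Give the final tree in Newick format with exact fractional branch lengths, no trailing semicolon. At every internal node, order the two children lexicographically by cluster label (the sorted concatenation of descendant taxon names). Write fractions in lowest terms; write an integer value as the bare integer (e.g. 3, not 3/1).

1. join I+P (d=2) ⇒ IP; edges |I|=1, |P|=1
  updated: d(IP,M)=11, d(IP,V)=31/2
2. join M+V (d=5) ⇒ MV; edges |M|=5/2, |V|=5/2
  updated: d(IP,MV)=53/4
3. join IP+MV (d=53/4) ⇒ IMPV; edges |IP|=45/8, |MV|=33/8
final tree: ((I:1,P:1):45/8,(M:5/2,V:5/2):33/8)
total length: 67/4

((I:1,P:1):45/8,(M:5/2,V:5/2):33/8)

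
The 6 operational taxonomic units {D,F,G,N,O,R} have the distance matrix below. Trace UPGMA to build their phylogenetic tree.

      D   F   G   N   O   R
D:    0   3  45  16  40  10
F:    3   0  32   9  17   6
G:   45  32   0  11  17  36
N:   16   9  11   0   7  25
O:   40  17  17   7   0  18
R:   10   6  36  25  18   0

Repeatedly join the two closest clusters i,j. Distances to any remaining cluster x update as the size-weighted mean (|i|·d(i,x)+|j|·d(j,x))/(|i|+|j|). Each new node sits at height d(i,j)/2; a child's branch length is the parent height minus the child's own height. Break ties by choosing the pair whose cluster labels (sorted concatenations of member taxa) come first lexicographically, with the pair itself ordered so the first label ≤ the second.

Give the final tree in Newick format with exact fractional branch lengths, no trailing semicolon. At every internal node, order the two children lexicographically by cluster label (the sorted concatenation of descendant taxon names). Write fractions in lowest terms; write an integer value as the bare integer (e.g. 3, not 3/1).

(((D:3/2,F:3/2):5/2,R:4):83/9,(G:7,(N:7/2,O:7/2):7/2):56/9)

iteration 1: select D,F (d=3); attach at lengths (3/2, 3/2); label the merged cluster DF
  updated: d(DF,G)=77/2, d(DF,N)=25/2, d(DF,O)=57/2, d(DF,R)=8
iteration 2: select N,O (d=7); attach at lengths (7/2, 7/2); label the merged cluster NO
  updated: d(DF,NO)=41/2, d(G,NO)=14, d(NO,R)=43/2
iteration 3: select DF,R (d=8); attach at lengths (5/2, 4); label the merged cluster DFR
  updated: d(DFR,G)=113/3, d(DFR,NO)=125/6
iteration 4: select G,NO (d=14); attach at lengths (7, 7/2); label the merged cluster GNO
  updated: d(DFR,GNO)=238/9
iteration 5: select DFR,GNO (d=238/9); attach at lengths (83/9, 56/9); label the merged cluster DFGNOR
final tree: (((D:3/2,F:3/2):5/2,R:4):83/9,(G:7,(N:7/2,O:7/2):7/2):56/9)
total length: 382/9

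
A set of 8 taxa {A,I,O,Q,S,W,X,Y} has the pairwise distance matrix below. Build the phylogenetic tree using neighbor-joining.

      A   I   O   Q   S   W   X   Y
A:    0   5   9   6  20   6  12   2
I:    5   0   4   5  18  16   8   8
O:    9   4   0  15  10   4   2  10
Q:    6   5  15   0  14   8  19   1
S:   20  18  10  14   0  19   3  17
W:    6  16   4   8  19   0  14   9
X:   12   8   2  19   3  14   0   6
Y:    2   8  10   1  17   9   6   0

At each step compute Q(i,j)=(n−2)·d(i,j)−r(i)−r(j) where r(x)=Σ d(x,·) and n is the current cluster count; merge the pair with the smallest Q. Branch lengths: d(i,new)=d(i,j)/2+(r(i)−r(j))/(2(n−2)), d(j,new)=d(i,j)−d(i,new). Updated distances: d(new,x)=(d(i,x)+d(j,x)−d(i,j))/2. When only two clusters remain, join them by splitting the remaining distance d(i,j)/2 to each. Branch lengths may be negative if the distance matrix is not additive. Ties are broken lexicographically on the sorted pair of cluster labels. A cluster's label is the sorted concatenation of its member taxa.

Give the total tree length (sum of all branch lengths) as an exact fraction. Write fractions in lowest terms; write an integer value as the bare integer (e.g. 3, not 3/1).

825/32

iteration 1: select S,X (d=3, Q=-147); attach at lengths (55/12, -19/12); label the merged cluster SX
  updated: d(A,SX)=29/2, d(I,SX)=23/2, d(O,SX)=9/2, d(Q,SX)=15, d(SX,W)=15, d(SX,Y)=10
iteration 2: select O,SX (d=9/2, Q=-189/2); attach at lengths (-3/20, 93/20); label the merged cluster OSX
  updated: d(A,OSX)=19/2, d(I,OSX)=11/2, d(OSX,Q)=51/4, d(OSX,W)=29/4, d(OSX,Y)=31/4
iteration 3: select I,OSX (d=11/2, Q=-241/4); attach at lengths (75/32, 101/32); label the merged cluster IOSX
  updated: d(A,IOSX)=9/2, d(IOSX,Q)=49/8, d(IOSX,W)=71/8, d(IOSX,Y)=41/8
iteration 4: select Q,Y (d=1, Q=-141/4); attach at lengths (7/6, -1/6); label the merged cluster QY
  updated: d(A,QY)=7/2, d(IOSX,QY)=41/8, d(QY,W)=8
iteration 5: select A,W (d=6, Q=-199/8); attach at lengths (25/32, 167/32); label the merged cluster AW
  updated: d(AW,IOSX)=59/16, d(AW,QY)=11/4
iteration 6: select AW,IOSX (d=59/16, Q=-185/16); attach at lengths (21/32, 97/32); label the merged cluster AIOSWX
  updated: d(AIOSWX,QY)=67/32
iteration 7: select AIOSWX,QY (d=67/32); attach at lengths (67/64, 67/64); label the merged cluster AIOQSWXY
final tree: (((A:25/32,W:167/32):21/32,(I:75/32,(O:-3/20,(S:55/12,X:-19/12):93/20):101/32):97/32):67/64,(Q:7/6,Y:-1/6):67/64)
total length: 825/32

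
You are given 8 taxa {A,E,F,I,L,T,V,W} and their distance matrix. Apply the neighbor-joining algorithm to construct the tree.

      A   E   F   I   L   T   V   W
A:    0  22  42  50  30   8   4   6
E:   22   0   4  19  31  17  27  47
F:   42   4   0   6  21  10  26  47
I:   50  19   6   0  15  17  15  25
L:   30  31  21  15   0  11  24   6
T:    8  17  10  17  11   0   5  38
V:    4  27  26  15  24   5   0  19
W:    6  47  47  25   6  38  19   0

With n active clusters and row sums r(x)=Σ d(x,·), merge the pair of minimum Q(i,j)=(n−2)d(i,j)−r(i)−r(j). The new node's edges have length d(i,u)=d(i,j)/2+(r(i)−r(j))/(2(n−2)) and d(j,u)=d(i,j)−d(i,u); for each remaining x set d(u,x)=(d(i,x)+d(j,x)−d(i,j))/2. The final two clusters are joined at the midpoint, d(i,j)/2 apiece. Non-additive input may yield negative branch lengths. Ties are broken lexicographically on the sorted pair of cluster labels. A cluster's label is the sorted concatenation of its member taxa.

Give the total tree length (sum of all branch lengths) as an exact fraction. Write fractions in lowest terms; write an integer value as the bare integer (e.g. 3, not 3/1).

1. join A+W (d=6, Q=-314) ⇒ AW; edges |A|=5/6, |W|=31/6
  updated: d(AW,E)=63/2, d(AW,F)=83/2, d(AW,I)=69/2, d(AW,L)=15, d(AW,T)=20, d(AW,V)=17/2
2. join E+F (d=4, Q=-218) ⇒ EF; edges |E|=41/10, |F|=-1/10
  updated: d(AW,EF)=69/2, d(EF,I)=21/2, d(EF,L)=24, d(EF,T)=23/2, d(EF,V)=49/2
3. join AW+V (d=17/2, Q=-311/2) ⇒ AVW; edges |AW|=139/16, |V|=-3/16
  updated: d(AVW,EF)=101/4, d(AVW,I)=41/2, d(AVW,L)=61/4, d(AVW,T)=33/4
4. join EF+I (d=21/2, Q=-411/4) ⇒ EFI; edges |EF|=53/8, |I|=31/8
  updated: d(AVW,EFI)=141/8, d(EFI,L)=57/4, d(EFI,T)=9
5. join AVW+T (d=33/4, Q=-423/8) ⇒ ATVW; edges |AVW|=235/32, |T|=29/32
  updated: d(ATVW,EFI)=147/16, d(ATVW,L)=9
6. join ATVW+EFI (d=147/16, Q=-519/16) ⇒ AEFITVW; edges |ATVW|=63/32, |EFI|=231/32
  updated: d(AEFITVW,L)=225/32
7. join AEFITVW+L (d=225/32) ⇒ AEFILTVW; edges |AEFITVW|=225/64, |L|=225/64
final tree: (((((A:5/6,W:31/6):139/16,V:-3/16):235/32,T:29/32):63/32,((E:41/10,F:-1/10):53/8,I:31/8):231/32):225/64,L:225/64)
total length: 1711/32

1711/32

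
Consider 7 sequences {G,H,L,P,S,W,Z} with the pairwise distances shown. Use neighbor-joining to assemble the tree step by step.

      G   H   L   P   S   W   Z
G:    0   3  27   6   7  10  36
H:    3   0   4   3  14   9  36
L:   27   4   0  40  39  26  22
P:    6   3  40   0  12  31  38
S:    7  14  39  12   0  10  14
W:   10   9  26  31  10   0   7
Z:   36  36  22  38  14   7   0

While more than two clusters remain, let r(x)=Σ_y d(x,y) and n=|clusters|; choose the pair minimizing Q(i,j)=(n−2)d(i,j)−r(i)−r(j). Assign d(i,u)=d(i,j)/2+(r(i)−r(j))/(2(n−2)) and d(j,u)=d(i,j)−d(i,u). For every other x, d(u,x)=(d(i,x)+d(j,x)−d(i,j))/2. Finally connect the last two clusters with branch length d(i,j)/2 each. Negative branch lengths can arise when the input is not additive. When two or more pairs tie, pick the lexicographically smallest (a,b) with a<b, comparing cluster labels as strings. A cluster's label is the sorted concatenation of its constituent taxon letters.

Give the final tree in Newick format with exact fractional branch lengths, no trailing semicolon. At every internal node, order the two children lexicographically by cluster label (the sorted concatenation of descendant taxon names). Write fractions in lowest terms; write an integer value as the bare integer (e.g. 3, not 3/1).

step 1: merge (W,Z) at d=7, Q=-211; branch lengths W→-5/2, Z→19/2; new cluster WZ
  updated: d(G,WZ)=39/2, d(H,WZ)=19, d(L,WZ)=41/2, d(P,WZ)=31, d(S,WZ)=17/2
step 2: merge (H,L) at d=4, Q=-315/2; branch lengths H→-143/16, L→207/16; new cluster HL
  updated: d(G,HL)=13, d(HL,P)=39/2, d(HL,S)=49/2, d(HL,WZ)=71/4
step 3: merge (S,WZ) at d=17/2, Q=-413/4; branch lengths S→1/8, WZ→67/8; new cluster SWZ
  updated: d(G,SWZ)=9, d(HL,SWZ)=135/8, d(P,SWZ)=69/4
step 4: merge (G,P) at d=6, Q=-235/4; branch lengths G→-11/16, P→107/16; new cluster GP
  updated: d(GP,HL)=53/4, d(GP,SWZ)=81/8
step 5: merge (GP,HL) at d=53/4, Q=-161/4; branch lengths GP→13/4, HL→10; new cluster GHLP
  updated: d(GHLP,SWZ)=55/8
step 6: merge (GHLP,SWZ) at d=55/8; branch lengths GHLP→55/16, SWZ→55/16; new cluster GHLPSWZ
final tree: (((G:-11/16,P:107/16):13/4,(H:-143/16,L:207/16):10):55/16,(S:1/8,(W:-5/2,Z:19/2):67/8):55/16)
total length: 365/8

(((G:-11/16,P:107/16):13/4,(H:-143/16,L:207/16):10):55/16,(S:1/8,(W:-5/2,Z:19/2):67/8):55/16)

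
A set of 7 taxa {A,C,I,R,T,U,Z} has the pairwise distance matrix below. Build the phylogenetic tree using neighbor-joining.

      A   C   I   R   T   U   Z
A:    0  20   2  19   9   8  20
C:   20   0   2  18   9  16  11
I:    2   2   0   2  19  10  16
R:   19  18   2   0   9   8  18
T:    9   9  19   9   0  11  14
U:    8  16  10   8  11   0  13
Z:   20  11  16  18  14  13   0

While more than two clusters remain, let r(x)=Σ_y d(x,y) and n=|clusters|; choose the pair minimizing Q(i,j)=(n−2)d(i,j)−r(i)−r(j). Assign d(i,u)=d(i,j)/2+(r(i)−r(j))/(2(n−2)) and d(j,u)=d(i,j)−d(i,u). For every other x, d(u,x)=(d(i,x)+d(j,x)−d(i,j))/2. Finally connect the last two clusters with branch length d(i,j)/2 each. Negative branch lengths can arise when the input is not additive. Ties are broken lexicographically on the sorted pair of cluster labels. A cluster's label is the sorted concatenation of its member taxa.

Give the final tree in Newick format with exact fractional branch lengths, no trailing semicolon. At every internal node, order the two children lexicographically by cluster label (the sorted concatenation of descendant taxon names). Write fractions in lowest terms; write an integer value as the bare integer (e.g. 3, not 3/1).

iteration 1: select A,I (d=2, Q=-119); attach at lengths (37/10, -17/10); label the merged cluster AI
  updated: d(AI,C)=10, d(AI,R)=19/2, d(AI,T)=13, d(AI,U)=8, d(AI,Z)=17
iteration 2: select C,Z (d=11, Q=-93); attach at lengths (35/8, 53/8); label the merged cluster CZ
  updated: d(AI,CZ)=8, d(CZ,R)=25/2, d(CZ,T)=6, d(CZ,U)=9
iteration 3: select CZ,T (d=6, Q=-113/2); attach at lengths (29/12, 43/12); label the merged cluster CTZ
  updated: d(AI,CTZ)=15/2, d(CTZ,R)=31/4, d(CTZ,U)=7
iteration 4: select AI,CTZ (d=15/2, Q=-129/4); attach at lengths (71/16, 49/16); label the merged cluster ACITZ
  updated: d(ACITZ,R)=39/8, d(ACITZ,U)=15/4
iteration 5: select ACITZ,R (d=39/8, Q=-133/8); attach at lengths (5/16, 73/16); label the merged cluster ACIRTZ
  updated: d(ACIRTZ,U)=55/16
iteration 6: select ACIRTZ,U (d=55/16); attach at lengths (55/32, 55/32); label the merged cluster ACIRTUZ
final tree: ((((A:37/10,I:-17/10):71/16,((C:35/8,Z:53/8):29/12,T:43/12):49/16):5/16,R:73/16):55/32,U:55/32)
total length: 557/16

((((A:37/10,I:-17/10):71/16,((C:35/8,Z:53/8):29/12,T:43/12):49/16):5/16,R:73/16):55/32,U:55/32)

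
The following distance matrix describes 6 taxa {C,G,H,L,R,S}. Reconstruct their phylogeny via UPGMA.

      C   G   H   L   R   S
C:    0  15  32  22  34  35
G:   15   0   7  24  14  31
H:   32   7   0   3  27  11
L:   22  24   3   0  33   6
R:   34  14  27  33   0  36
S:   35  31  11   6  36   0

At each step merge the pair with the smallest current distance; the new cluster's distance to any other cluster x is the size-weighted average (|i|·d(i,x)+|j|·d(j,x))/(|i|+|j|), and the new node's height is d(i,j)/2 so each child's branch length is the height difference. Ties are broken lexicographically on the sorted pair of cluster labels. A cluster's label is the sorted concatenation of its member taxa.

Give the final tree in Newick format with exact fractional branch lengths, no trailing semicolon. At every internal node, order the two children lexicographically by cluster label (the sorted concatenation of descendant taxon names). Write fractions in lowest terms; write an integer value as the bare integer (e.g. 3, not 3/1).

((C:49/4,(G:7,R:7):21/4):53/36,((H:3/2,L:3/2):11/4,S:17/4):341/36)

step 1: merge (H,L) at d=3; branch lengths H→3/2, L→3/2; new cluster HL
  updated: d(C,HL)=27, d(G,HL)=31/2, d(HL,R)=30, d(HL,S)=17/2
step 2: merge (HL,S) at d=17/2; branch lengths HL→11/4, S→17/4; new cluster HLS
  updated: d(C,HLS)=89/3, d(G,HLS)=62/3, d(HLS,R)=32
step 3: merge (G,R) at d=14; branch lengths G→7, R→7; new cluster GR
  updated: d(C,GR)=49/2, d(GR,HLS)=79/3
step 4: merge (C,GR) at d=49/2; branch lengths C→49/4, GR→21/4; new cluster CGR
  updated: d(CGR,HLS)=247/9
step 5: merge (CGR,HLS) at d=247/9; branch lengths CGR→53/36, HLS→341/36; new cluster CGHLRS
final tree: ((C:49/4,(G:7,R:7):21/4):53/36,((H:3/2,L:3/2):11/4,S:17/4):341/36)
total length: 472/9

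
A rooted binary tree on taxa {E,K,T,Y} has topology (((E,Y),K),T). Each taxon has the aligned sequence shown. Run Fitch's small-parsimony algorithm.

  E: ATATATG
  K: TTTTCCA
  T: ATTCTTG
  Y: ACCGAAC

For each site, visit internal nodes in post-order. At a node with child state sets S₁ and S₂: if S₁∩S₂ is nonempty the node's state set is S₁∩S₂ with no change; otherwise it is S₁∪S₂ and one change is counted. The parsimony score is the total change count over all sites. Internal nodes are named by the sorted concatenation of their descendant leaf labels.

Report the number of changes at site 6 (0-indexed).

site 0, node EY: E={A} ∩ Y={A} → {A} (+0)
site 0, node EKY: EY={A} ∪ K={T} → {A,T} (+1)
site 0, node EKTY: EKY={A,T} ∩ T={A} → {A} (+0)
site 1, node EY: E={T} ∪ Y={C} → {C,T} (+1)
site 1, node EKY: EY={C,T} ∩ K={T} → {T} (+0)
site 1, node EKTY: EKY={T} ∩ T={T} → {T} (+0)
site 2, node EY: E={A} ∪ Y={C} → {A,C} (+1)
site 2, node EKY: EY={A,C} ∪ K={T} → {A,C,T} (+1)
site 2, node EKTY: EKY={A,C,T} ∩ T={T} → {T} (+0)
site 3, node EY: E={T} ∪ Y={G} → {G,T} (+1)
site 3, node EKY: EY={G,T} ∩ K={T} → {T} (+0)
site 3, node EKTY: EKY={T} ∪ T={C} → {C,T} (+1)
site 4, node EY: E={A} ∩ Y={A} → {A} (+0)
site 4, node EKY: EY={A} ∪ K={C} → {A,C} (+1)
site 4, node EKTY: EKY={A,C} ∪ T={T} → {A,C,T} (+1)
site 5, node EY: E={T} ∪ Y={A} → {A,T} (+1)
site 5, node EKY: EY={A,T} ∪ K={C} → {A,C,T} (+1)
site 5, node EKTY: EKY={A,C,T} ∩ T={T} → {T} (+0)
site 6, node EY: E={G} ∪ Y={C} → {C,G} (+1)
site 6, node EKY: EY={C,G} ∪ K={A} → {A,C,G} (+1)
site 6, node EKTY: EKY={A,C,G} ∩ T={G} → {G} (+0)
per-site changes: [1, 1, 2, 2, 2, 2, 2]; total = 12

2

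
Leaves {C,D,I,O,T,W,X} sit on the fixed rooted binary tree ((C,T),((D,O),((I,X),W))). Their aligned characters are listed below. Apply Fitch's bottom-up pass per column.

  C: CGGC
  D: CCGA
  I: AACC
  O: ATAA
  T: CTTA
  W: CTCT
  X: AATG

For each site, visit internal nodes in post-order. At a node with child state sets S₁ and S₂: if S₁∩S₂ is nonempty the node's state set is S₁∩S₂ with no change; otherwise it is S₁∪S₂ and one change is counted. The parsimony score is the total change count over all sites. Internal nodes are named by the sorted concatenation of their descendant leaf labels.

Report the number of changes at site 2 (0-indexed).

4

[col 0] CT: children C:{C}, T:{C} ∩→ {C}; cost 0
[col 0] DO: children D:{C}, O:{A} ∪→ {A,C}; cost 1
[col 0] IX: children I:{A}, X:{A} ∩→ {A}; cost 0
[col 0] IWX: children IX:{A}, W:{C} ∪→ {A,C}; cost 1
[col 0] DIOWX: children DO:{A,C}, IWX:{A,C} ∩→ {A,C}; cost 0
[col 0] CDIOTWX: children CT:{C}, DIOWX:{A,C} ∩→ {C}; cost 0
[col 1] CT: children C:{G}, T:{T} ∪→ {G,T}; cost 1
[col 1] DO: children D:{C}, O:{T} ∪→ {C,T}; cost 1
[col 1] IX: children I:{A}, X:{A} ∩→ {A}; cost 0
[col 1] IWX: children IX:{A}, W:{T} ∪→ {A,T}; cost 1
[col 1] DIOWX: children DO:{C,T}, IWX:{A,T} ∩→ {T}; cost 0
[col 1] CDIOTWX: children CT:{G,T}, DIOWX:{T} ∩→ {T}; cost 0
[col 2] CT: children C:{G}, T:{T} ∪→ {G,T}; cost 1
[col 2] DO: children D:{G}, O:{A} ∪→ {A,G}; cost 1
[col 2] IX: children I:{C}, X:{T} ∪→ {C,T}; cost 1
[col 2] IWX: children IX:{C,T}, W:{C} ∩→ {C}; cost 0
[col 2] DIOWX: children DO:{A,G}, IWX:{C} ∪→ {A,C,G}; cost 1
[col 2] CDIOTWX: children CT:{G,T}, DIOWX:{A,C,G} ∩→ {G}; cost 0
[col 3] CT: children C:{C}, T:{A} ∪→ {A,C}; cost 1
[col 3] DO: children D:{A}, O:{A} ∩→ {A}; cost 0
[col 3] IX: children I:{C}, X:{G} ∪→ {C,G}; cost 1
[col 3] IWX: children IX:{C,G}, W:{T} ∪→ {C,G,T}; cost 1
[col 3] DIOWX: children DO:{A}, IWX:{C,G,T} ∪→ {A,C,G,T}; cost 1
[col 3] CDIOTWX: children CT:{A,C}, DIOWX:{A,C,G,T} ∩→ {A,C}; cost 0
per-site changes: [2, 3, 4, 4]; total = 13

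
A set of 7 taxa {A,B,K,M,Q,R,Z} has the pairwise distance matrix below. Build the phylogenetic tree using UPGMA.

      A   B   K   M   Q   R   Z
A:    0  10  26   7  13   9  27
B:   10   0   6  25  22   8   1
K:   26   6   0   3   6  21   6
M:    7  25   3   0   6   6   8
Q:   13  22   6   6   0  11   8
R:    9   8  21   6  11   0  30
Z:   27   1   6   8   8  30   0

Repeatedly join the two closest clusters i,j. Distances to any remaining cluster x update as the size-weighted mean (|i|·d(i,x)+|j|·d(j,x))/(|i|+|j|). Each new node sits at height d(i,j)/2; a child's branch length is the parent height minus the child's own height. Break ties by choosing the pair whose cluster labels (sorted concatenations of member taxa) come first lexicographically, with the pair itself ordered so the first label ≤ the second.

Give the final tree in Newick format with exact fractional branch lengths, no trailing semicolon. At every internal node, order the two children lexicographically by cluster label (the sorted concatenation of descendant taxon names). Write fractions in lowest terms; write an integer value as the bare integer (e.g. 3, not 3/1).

iteration 1: select B,Z (d=1); attach at lengths (1/2, 1/2); label the merged cluster BZ
  updated: d(A,BZ)=37/2, d(BZ,K)=6, d(BZ,M)=33/2, d(BZ,Q)=15, d(BZ,R)=19
iteration 2: select K,M (d=3); attach at lengths (3/2, 3/2); label the merged cluster KM
  updated: d(A,KM)=33/2, d(BZ,KM)=45/4, d(KM,Q)=6, d(KM,R)=27/2
iteration 3: select KM,Q (d=6); attach at lengths (3/2, 3); label the merged cluster KMQ
  updated: d(A,KMQ)=46/3, d(BZ,KMQ)=25/2, d(KMQ,R)=38/3
iteration 4: select A,R (d=9); attach at lengths (9/2, 9/2); label the merged cluster AR
  updated: d(AR,BZ)=75/4, d(AR,KMQ)=14
iteration 5: select BZ,KMQ (d=25/2); attach at lengths (23/4, 13/4); label the merged cluster BKMQZ
  updated: d(AR,BKMQZ)=159/10
iteration 6: select AR,BKMQZ (d=159/10); attach at lengths (69/20, 17/10); label the merged cluster ABKMQRZ
final tree: ((A:9/2,R:9/2):69/20,((B:1/2,Z:1/2):23/4,((K:3/2,M:3/2):3/2,Q:3):13/4):17/10)
total length: 633/20

((A:9/2,R:9/2):69/20,((B:1/2,Z:1/2):23/4,((K:3/2,M:3/2):3/2,Q:3):13/4):17/10)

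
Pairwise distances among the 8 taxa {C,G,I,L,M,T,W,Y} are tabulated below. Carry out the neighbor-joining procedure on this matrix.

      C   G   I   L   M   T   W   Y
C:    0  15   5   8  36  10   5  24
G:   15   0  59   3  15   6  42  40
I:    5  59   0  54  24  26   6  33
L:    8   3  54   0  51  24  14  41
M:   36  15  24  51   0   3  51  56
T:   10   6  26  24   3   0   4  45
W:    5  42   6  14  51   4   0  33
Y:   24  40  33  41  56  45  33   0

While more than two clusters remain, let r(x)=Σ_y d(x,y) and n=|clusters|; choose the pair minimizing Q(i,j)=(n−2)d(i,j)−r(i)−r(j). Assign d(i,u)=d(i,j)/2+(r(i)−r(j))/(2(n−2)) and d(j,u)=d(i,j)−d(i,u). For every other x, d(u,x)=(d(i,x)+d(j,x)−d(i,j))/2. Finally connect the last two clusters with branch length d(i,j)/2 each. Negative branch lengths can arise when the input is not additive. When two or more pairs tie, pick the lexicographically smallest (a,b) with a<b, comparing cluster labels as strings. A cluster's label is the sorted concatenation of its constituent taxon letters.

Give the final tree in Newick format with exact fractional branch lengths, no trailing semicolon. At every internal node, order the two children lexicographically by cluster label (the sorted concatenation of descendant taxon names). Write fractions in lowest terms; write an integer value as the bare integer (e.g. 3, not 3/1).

step 1: merge (G,L) at d=3, Q=-357; branch lengths G→1/4, L→11/4; new cluster GL
  updated: d(C,GL)=10, d(GL,I)=55, d(GL,M)=63/2, d(GL,T)=27/2, d(GL,W)=53/2, d(GL,Y)=39
step 2: merge (M,T) at d=3, Q=-288; branch lengths M→23/2, T→-17/2; new cluster MT
  updated: d(C,MT)=43/2, d(GL,MT)=21, d(I,MT)=47/2, d(MT,W)=26, d(MT,Y)=49
step 3: merge (GL,MT) at d=21, Q=-417/2; branch lengths GL→189/16, MT→147/16; new cluster GLMT
  updated: d(C,GLMT)=21/4, d(GLMT,I)=115/4, d(GLMT,W)=63/4, d(GLMT,Y)=67/2
step 4: merge (I,W) at d=6, Q=-229/2; branch lengths I→31/6, W→5/6; new cluster IW
  updated: d(C,IW)=2, d(GLMT,IW)=77/4, d(IW,Y)=30
step 5: merge (C,GLMT) at d=21/4, Q=-315/4; branch lengths C→-65/16, GLMT→149/16; new cluster CGLMT
  updated: d(CGLMT,IW)=8, d(CGLMT,Y)=209/8
step 6: merge (CGLMT,IW) at d=8, Q=-513/8; branch lengths CGLMT→33/16, IW→95/16; new cluster CGILMTW
  updated: d(CGILMTW,Y)=385/16
step 7: merge (CGILMTW,Y) at d=385/16; branch lengths CGILMTW→385/32, Y→385/32; new cluster CGILMTWY
final tree: (((C:-65/16,((G:1/4,L:11/4):189/16,(M:23/2,T:-17/2):147/16):149/16):33/16,(I:31/6,W:5/6):95/16):385/32,Y:385/32)
total length: 1125/16

(((C:-65/16,((G:1/4,L:11/4):189/16,(M:23/2,T:-17/2):147/16):149/16):33/16,(I:31/6,W:5/6):95/16):385/32,Y:385/32)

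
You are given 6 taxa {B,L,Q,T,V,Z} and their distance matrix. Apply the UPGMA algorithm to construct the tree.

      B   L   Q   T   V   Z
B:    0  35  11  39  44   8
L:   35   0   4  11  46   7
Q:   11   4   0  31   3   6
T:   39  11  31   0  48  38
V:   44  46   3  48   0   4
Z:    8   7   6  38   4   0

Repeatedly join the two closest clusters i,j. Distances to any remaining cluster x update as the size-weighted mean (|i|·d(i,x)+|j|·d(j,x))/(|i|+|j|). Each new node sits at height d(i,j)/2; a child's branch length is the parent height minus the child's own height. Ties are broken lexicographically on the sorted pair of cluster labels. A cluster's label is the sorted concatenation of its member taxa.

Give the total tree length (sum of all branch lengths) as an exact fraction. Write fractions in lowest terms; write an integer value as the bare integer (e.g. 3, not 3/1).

51

1. join Q+V (d=3) ⇒ QV; edges |Q|=3/2, |V|=3/2
  updated: d(B,QV)=55/2, d(L,QV)=25, d(QV,T)=79/2, d(QV,Z)=5
2. join QV+Z (d=5) ⇒ QVZ; edges |QV|=1, |Z|=5/2
  updated: d(B,QVZ)=21, d(L,QVZ)=19, d(QVZ,T)=39
3. join L+T (d=11) ⇒ LT; edges |L|=11/2, |T|=11/2
  updated: d(B,LT)=37, d(LT,QVZ)=29
4. join B+QVZ (d=21) ⇒ BQVZ; edges |B|=21/2, |QVZ|=8
  updated: d(BQVZ,LT)=31
5. join BQVZ+LT (d=31) ⇒ BLQTVZ; edges |BQVZ|=5, |LT|=10
final tree: ((B:21/2,((Q:3/2,V:3/2):1,Z:5/2):8):5,(L:11/2,T:11/2):10)
total length: 51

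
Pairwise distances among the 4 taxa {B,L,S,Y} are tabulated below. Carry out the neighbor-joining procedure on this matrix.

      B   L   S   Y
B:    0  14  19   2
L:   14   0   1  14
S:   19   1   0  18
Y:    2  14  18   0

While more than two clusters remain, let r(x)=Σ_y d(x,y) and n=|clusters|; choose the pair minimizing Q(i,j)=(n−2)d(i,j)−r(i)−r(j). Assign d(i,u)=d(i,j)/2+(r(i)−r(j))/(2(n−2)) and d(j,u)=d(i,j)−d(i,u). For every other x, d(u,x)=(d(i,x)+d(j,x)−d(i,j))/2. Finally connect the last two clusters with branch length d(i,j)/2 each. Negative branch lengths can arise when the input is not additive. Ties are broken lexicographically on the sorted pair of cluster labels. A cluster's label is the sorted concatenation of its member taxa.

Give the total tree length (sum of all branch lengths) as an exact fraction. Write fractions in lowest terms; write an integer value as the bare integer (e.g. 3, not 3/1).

71/4

1. join B+Y (d=2, Q=-65) ⇒ BY; edges |B|=5/4, |Y|=3/4
  updated: d(BY,L)=13, d(BY,S)=35/2
2. join BY+L (d=13, Q=-63/2) ⇒ BLY; edges |BY|=59/4, |L|=-7/4
  updated: d(BLY,S)=11/4
3. join BLY+S (d=11/4) ⇒ BLSY; edges |BLY|=11/8, |S|=11/8
final tree: (((B:5/4,Y:3/4):59/4,L:-7/4):11/8,S:11/8)
total length: 71/4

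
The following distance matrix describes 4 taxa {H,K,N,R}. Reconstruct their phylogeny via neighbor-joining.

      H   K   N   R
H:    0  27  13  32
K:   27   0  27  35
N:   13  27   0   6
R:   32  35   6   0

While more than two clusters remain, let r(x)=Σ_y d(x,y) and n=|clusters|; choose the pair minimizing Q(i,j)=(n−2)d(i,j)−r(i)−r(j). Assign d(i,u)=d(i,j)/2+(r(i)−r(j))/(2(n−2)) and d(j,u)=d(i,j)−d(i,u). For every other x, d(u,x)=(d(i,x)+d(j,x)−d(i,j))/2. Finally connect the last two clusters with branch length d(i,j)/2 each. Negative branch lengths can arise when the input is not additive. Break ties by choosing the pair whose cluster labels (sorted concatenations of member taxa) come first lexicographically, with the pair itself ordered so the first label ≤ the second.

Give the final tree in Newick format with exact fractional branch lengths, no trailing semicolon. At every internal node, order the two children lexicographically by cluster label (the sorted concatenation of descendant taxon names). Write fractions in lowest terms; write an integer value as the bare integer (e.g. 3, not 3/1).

step 1: merge (H,K) at d=27, Q=-107; branch lengths H→37/4, K→71/4; new cluster HK
  updated: d(HK,N)=13/2, d(HK,R)=20
step 2: merge (HK,N) at d=13/2, Q=-65/2; branch lengths HK→41/4, N→-15/4; new cluster HKN
  updated: d(HKN,R)=39/4
step 3: merge (HKN,R) at d=39/4; branch lengths HKN→39/8, R→39/8; new cluster HKNR
final tree: (((H:37/4,K:71/4):41/4,N:-15/4):39/8,R:39/8)
total length: 173/4

(((H:37/4,K:71/4):41/4,N:-15/4):39/8,R:39/8)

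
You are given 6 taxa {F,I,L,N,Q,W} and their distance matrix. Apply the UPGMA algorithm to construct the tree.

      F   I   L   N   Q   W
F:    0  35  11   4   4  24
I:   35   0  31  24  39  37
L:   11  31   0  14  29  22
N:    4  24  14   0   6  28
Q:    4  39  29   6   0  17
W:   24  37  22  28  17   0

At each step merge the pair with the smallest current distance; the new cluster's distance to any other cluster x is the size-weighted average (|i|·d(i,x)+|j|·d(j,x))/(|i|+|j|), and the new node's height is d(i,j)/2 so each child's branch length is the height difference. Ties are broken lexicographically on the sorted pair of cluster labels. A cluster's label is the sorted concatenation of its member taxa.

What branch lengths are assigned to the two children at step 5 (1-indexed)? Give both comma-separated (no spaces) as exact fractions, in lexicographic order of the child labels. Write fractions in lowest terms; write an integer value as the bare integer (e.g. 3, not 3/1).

step 1: merge (F,N) at d=4; branch lengths F→2, N→2; new cluster FN
  updated: d(FN,I)=59/2, d(FN,L)=25/2, d(FN,Q)=5, d(FN,W)=26
step 2: merge (FN,Q) at d=5; branch lengths FN→1/2, Q→5/2; new cluster FNQ
  updated: d(FNQ,I)=98/3, d(FNQ,L)=18, d(FNQ,W)=23
step 3: merge (FNQ,L) at d=18; branch lengths FNQ→13/2, L→9; new cluster FLNQ
  updated: d(FLNQ,I)=129/4, d(FLNQ,W)=91/4
step 4: merge (FLNQ,W) at d=91/4; branch lengths FLNQ→19/8, W→91/8; new cluster FLNQW
  updated: d(FLNQW,I)=166/5
step 5: merge (FLNQW,I) at d=166/5; branch lengths FLNQW→209/40, I→83/5; new cluster FILNQW
final tree: (((((F:2,N:2):1/2,Q:5/2):13/2,L:9):19/8,W:91/8):209/40,I:83/5)
total length: 2323/40

209/40,83/5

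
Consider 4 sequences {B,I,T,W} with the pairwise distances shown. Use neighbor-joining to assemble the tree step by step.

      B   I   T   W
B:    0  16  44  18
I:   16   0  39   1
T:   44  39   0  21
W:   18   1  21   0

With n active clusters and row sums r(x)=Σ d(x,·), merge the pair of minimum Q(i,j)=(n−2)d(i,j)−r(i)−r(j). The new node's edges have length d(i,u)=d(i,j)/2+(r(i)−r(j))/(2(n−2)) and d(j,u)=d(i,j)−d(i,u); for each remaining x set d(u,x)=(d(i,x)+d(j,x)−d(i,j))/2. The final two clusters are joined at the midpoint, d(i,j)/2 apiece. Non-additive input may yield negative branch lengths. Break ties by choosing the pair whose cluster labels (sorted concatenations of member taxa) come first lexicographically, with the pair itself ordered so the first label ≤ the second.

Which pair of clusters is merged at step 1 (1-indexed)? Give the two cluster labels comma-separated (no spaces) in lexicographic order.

B,I

step 1: merge (B,I) at d=16, Q=-102; branch lengths B→27/2, I→5/2; new cluster BI
  updated: d(BI,T)=67/2, d(BI,W)=3/2
step 2: merge (BI,T) at d=67/2, Q=-56; branch lengths BI→7, T→53/2; new cluster BIT
  updated: d(BIT,W)=-11/2
step 3: merge (BIT,W) at d=-11/2; branch lengths BIT→-11/4, W→-11/4; new cluster BITW
final tree: (((B:27/2,I:5/2):7,T:53/2):-11/4,W:-11/4)
total length: 44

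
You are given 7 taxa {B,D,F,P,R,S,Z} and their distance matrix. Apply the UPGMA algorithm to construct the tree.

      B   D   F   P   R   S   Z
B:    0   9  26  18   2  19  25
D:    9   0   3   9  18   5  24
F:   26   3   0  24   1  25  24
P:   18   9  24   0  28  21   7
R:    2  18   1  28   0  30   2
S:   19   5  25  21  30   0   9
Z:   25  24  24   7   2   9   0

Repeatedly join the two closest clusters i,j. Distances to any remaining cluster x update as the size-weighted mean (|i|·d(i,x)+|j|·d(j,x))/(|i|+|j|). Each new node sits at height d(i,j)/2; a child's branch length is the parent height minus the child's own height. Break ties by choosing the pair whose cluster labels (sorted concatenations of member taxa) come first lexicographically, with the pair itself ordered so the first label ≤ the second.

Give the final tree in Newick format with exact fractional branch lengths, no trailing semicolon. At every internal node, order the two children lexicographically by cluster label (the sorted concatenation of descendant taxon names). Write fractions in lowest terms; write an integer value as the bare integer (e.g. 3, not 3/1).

(((B:7,(D:5/2,S:5/2):9/2):5/3,(F:1/2,R:1/2):49/6):8/15,(P:7/2,Z:7/2):57/10)

1. join F+R (d=1) ⇒ FR; edges |F|=1/2, |R|=1/2
  updated: d(B,FR)=14, d(D,FR)=21/2, d(FR,P)=26, d(FR,S)=55/2, d(FR,Z)=13
2. join D+S (d=5) ⇒ DS; edges |D|=5/2, |S|=5/2
  updated: d(B,DS)=14, d(DS,FR)=19, d(DS,P)=15, d(DS,Z)=33/2
3. join P+Z (d=7) ⇒ PZ; edges |P|=7/2, |Z|=7/2
  updated: d(B,PZ)=43/2, d(DS,PZ)=63/4, d(FR,PZ)=39/2
4. join B+DS (d=14) ⇒ BDS; edges |B|=7, |DS|=9/2
  updated: d(BDS,FR)=52/3, d(BDS,PZ)=53/3
5. join BDS+FR (d=52/3) ⇒ BDFRS; edges |BDS|=5/3, |FR|=49/6
  updated: d(BDFRS,PZ)=92/5
6. join BDFRS+PZ (d=92/5) ⇒ BDFPRSZ; edges |BDFRS|=8/15, |PZ|=57/10
final tree: (((B:7,(D:5/2,S:5/2):9/2):5/3,(F:1/2,R:1/2):49/6):8/15,(P:7/2,Z:7/2):57/10)
total length: 1217/30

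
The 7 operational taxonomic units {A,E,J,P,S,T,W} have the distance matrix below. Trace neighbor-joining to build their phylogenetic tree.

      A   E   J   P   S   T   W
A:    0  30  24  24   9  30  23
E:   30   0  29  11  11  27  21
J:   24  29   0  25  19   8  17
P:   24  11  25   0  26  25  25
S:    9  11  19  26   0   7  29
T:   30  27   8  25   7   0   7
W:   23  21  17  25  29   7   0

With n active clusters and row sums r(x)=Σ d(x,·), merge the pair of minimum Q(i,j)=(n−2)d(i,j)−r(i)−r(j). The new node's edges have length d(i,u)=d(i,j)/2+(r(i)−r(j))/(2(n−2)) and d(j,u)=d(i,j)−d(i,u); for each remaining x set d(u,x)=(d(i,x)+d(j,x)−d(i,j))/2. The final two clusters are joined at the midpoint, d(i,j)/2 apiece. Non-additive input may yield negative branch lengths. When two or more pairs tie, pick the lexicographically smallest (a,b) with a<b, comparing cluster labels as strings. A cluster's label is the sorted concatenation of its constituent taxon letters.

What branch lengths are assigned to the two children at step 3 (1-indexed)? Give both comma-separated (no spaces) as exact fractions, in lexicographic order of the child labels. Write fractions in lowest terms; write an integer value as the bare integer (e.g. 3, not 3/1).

step 1: merge (E,P) at d=11, Q=-210; branch lengths E→24/5, P→31/5; new cluster EP
  updated: d(A,EP)=43/2, d(EP,J)=43/2, d(EP,S)=13, d(EP,T)=41/2, d(EP,W)=35/2
step 2: merge (A,S) at d=9, Q=-297/2; branch lengths A→133/16, S→11/16; new cluster AS
  updated: d(AS,EP)=51/4, d(AS,J)=17, d(AS,T)=14, d(AS,W)=43/2
step 3: merge (AS,EP) at d=51/4, Q=-397/4; branch lengths AS→125/24, EP→181/24; new cluster AEPS
  updated: d(AEPS,J)=103/8, d(AEPS,T)=87/8, d(AEPS,W)=105/8
step 4: merge (AEPS,J) at d=103/8, Q=-49; branch lengths AEPS→99/16, J→107/16; new cluster AEJPS
  updated: d(AEJPS,T)=3, d(AEJPS,W)=69/8
step 5: merge (AEJPS,T) at d=3, Q=-149/8; branch lengths AEJPS→37/16, T→11/16; new cluster AEJPST
  updated: d(AEJPST,W)=101/16
step 6: merge (AEJPST,W) at d=101/16; branch lengths AEJPST→101/32, W→101/32; new cluster AEJPSTW
final tree: (((((A:133/16,S:11/16):125/24,(E:24/5,P:31/5):181/24):99/16,J:107/16):37/16,T:11/16):101/32,W:101/32)
total length: 879/16

125/24,181/24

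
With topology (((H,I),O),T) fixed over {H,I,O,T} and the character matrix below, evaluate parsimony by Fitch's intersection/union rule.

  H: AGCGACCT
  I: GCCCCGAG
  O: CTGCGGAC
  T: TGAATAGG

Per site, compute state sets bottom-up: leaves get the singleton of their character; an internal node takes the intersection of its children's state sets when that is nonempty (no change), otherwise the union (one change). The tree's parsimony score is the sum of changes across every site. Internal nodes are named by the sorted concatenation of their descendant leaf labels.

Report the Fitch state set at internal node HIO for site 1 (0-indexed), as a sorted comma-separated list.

[col 0] HI: children H:{A}, I:{G} ∪→ {A,G}; cost 1
[col 0] HIO: children HI:{A,G}, O:{C} ∪→ {A,C,G}; cost 1
[col 0] HIOT: children HIO:{A,C,G}, T:{T} ∪→ {A,C,G,T}; cost 1
[col 1] HI: children H:{G}, I:{C} ∪→ {C,G}; cost 1
[col 1] HIO: children HI:{C,G}, O:{T} ∪→ {C,G,T}; cost 1
[col 1] HIOT: children HIO:{C,G,T}, T:{G} ∩→ {G}; cost 0
[col 2] HI: children H:{C}, I:{C} ∩→ {C}; cost 0
[col 2] HIO: children HI:{C}, O:{G} ∪→ {C,G}; cost 1
[col 2] HIOT: children HIO:{C,G}, T:{A} ∪→ {A,C,G}; cost 1
[col 3] HI: children H:{G}, I:{C} ∪→ {C,G}; cost 1
[col 3] HIO: children HI:{C,G}, O:{C} ∩→ {C}; cost 0
[col 3] HIOT: children HIO:{C}, T:{A} ∪→ {A,C}; cost 1
[col 4] HI: children H:{A}, I:{C} ∪→ {A,C}; cost 1
[col 4] HIO: children HI:{A,C}, O:{G} ∪→ {A,C,G}; cost 1
[col 4] HIOT: children HIO:{A,C,G}, T:{T} ∪→ {A,C,G,T}; cost 1
[col 5] HI: children H:{C}, I:{G} ∪→ {C,G}; cost 1
[col 5] HIO: children HI:{C,G}, O:{G} ∩→ {G}; cost 0
[col 5] HIOT: children HIO:{G}, T:{A} ∪→ {A,G}; cost 1
[col 6] HI: children H:{C}, I:{A} ∪→ {A,C}; cost 1
[col 6] HIO: children HI:{A,C}, O:{A} ∩→ {A}; cost 0
[col 6] HIOT: children HIO:{A}, T:{G} ∪→ {A,G}; cost 1
[col 7] HI: children H:{T}, I:{G} ∪→ {G,T}; cost 1
[col 7] HIO: children HI:{G,T}, O:{C} ∪→ {C,G,T}; cost 1
[col 7] HIOT: children HIO:{C,G,T}, T:{G} ∩→ {G}; cost 0
per-site changes: [3, 2, 2, 2, 3, 2, 2, 2]; total = 18

C,G,T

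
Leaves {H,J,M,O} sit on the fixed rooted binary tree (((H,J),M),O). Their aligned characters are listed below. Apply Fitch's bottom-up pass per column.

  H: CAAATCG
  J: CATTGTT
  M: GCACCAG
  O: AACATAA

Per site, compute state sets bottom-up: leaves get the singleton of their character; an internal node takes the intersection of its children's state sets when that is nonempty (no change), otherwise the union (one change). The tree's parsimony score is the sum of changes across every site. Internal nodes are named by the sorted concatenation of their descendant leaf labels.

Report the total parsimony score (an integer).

site 0, node HJ: H={C} ∩ J={C} → {C} (+0)
site 0, node HJM: HJ={C} ∪ M={G} → {C,G} (+1)
site 0, node HJMO: HJM={C,G} ∪ O={A} → {A,C,G} (+1)
site 1, node HJ: H={A} ∩ J={A} → {A} (+0)
site 1, node HJM: HJ={A} ∪ M={C} → {A,C} (+1)
site 1, node HJMO: HJM={A,C} ∩ O={A} → {A} (+0)
site 2, node HJ: H={A} ∪ J={T} → {A,T} (+1)
site 2, node HJM: HJ={A,T} ∩ M={A} → {A} (+0)
site 2, node HJMO: HJM={A} ∪ O={C} → {A,C} (+1)
site 3, node HJ: H={A} ∪ J={T} → {A,T} (+1)
site 3, node HJM: HJ={A,T} ∪ M={C} → {A,C,T} (+1)
site 3, node HJMO: HJM={A,C,T} ∩ O={A} → {A} (+0)
site 4, node HJ: H={T} ∪ J={G} → {G,T} (+1)
site 4, node HJM: HJ={G,T} ∪ M={C} → {C,G,T} (+1)
site 4, node HJMO: HJM={C,G,T} ∩ O={T} → {T} (+0)
site 5, node HJ: H={C} ∪ J={T} → {C,T} (+1)
site 5, node HJM: HJ={C,T} ∪ M={A} → {A,C,T} (+1)
site 5, node HJMO: HJM={A,C,T} ∩ O={A} → {A} (+0)
site 6, node HJ: H={G} ∪ J={T} → {G,T} (+1)
site 6, node HJM: HJ={G,T} ∩ M={G} → {G} (+0)
site 6, node HJMO: HJM={G} ∪ O={A} → {A,G} (+1)
per-site changes: [2, 1, 2, 2, 2, 2, 2]; total = 13

13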